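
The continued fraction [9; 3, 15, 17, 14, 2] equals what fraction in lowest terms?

Using pₖ = aₖpₖ₋₁ + pₖ₋₂ and qₖ = aₖqₖ₋₁ + qₖ₋₂:
  k=0: a=9, p=9, q=1
  k=1: a=3, p=28, q=3
  k=2: a=15, p=429, q=46
  k=3: a=17, p=7321, q=785
  k=4: a=14, p=102923, q=11036
  k=5: a=2, p=213167, q=22857

213167/22857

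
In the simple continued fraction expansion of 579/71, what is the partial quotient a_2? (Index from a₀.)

579 = 8·71 + 11   →  a_0 = 8
71 = 6·11 + 5   →  a_1 = 6
11 = 2·5 + 1   →  a_2 = 2

2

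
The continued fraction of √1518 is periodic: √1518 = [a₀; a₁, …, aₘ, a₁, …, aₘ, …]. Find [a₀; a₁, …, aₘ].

a₀ = ⌊√1518⌋ = 38.
With m₀=0, d₀=1 and mₖ₊₁ = dₖaₖ − mₖ, dₖ₊₁ = (n − mₖ₊₁²)/dₖ, aₖ₊₁ = ⌊(a₀+mₖ₊₁)/dₖ₊₁⌋:
  k=1: m=38, d=74, a=1
  k=2: m=36, d=3, a=24
  k=3: m=36, d=74, a=1
  k=4: m=38, d=1, a=76
d=1 and a=2a₀=76 at k=4, so the next step gives (m, d) = (38, 74) again — its k=1 value — and the period has length 4.

[38; 1, 24, 1, 76]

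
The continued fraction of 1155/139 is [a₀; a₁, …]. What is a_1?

1155 = 8·139 + 43   →  a_0 = 8
139 = 3·43 + 10   →  a_1 = 3

3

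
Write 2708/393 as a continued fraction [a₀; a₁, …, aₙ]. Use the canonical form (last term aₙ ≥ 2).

[6; 1, 8, 7, 6]

2708 = 6·393 + 350
393 = 1·350 + 43
350 = 8·43 + 6
43 = 7·6 + 1
6 = 6·1 + 0  (stop)
So 2708/393 = [6; 1, 8, 7, 6].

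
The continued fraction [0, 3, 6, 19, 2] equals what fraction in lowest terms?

Using pₖ = aₖpₖ₋₁ + pₖ₋₂ and qₖ = aₖqₖ₋₁ + qₖ₋₂:
  k=0: a=0, p=0, q=1
  k=1: a=3, p=1, q=3
  k=2: a=6, p=6, q=19
  k=3: a=19, p=115, q=364
  k=4: a=2, p=236, q=747

236/747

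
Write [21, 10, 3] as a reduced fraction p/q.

654/31

Using pₖ = aₖpₖ₋₁ + pₖ₋₂ and qₖ = aₖqₖ₋₁ + qₖ₋₂:
  k=0: a=21, p=21, q=1
  k=1: a=10, p=211, q=10
  k=2: a=3, p=654, q=31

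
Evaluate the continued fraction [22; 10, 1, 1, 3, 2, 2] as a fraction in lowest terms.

Fold from the inside: start with 2/1.
  2 + 1/2 = 5/2
  3 + 2/5 = 17/5
  1 + 5/17 = 22/17
  1 + 17/22 = 39/22
  10 + 22/39 = 412/39
  22 + 39/412 = 9103/412

9103/412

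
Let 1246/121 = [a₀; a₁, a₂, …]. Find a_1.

1246 = 10·121 + 36   →  a_0 = 10
121 = 3·36 + 13   →  a_1 = 3

3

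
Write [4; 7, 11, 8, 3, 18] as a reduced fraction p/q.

149529/36109

Using pₖ = aₖpₖ₋₁ + pₖ₋₂ and qₖ = aₖqₖ₋₁ + qₖ₋₂:
  k=0: a=4, p=4, q=1
  k=1: a=7, p=29, q=7
  k=2: a=11, p=323, q=78
  k=3: a=8, p=2613, q=631
  k=4: a=3, p=8162, q=1971
  k=5: a=18, p=149529, q=36109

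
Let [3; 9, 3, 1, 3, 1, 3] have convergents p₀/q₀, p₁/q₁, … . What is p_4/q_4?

432/139

Using pₖ = aₖpₖ₋₁ + pₖ₋₂, qₖ = aₖqₖ₋₁ + qₖ₋₂ (with p₋₁=1, p₋₂=0, q₋₁=0, q₋₂=1):
  k=0: a=3, p=3, q=1
  k=1: a=9, p=28, q=9
  k=2: a=3, p=87, q=28
  k=3: a=1, p=115, q=37
  k=4: a=3, p=432, q=139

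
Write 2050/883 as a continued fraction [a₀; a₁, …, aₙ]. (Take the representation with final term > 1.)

[2; 3, 9, 6, 5]

2050 = 2×883 + 284
883 = 3×284 + 31
284 = 9×31 + 5
31 = 6×5 + 1
5 = 5×1 + 0  (stop)
So 2050/883 = [2; 3, 9, 6, 5].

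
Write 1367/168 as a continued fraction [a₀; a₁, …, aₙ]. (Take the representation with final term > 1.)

[8; 7, 3, 3, 2]

1367 = 8·168 + 23
168 = 7·23 + 7
23 = 3·7 + 2
7 = 3·2 + 1
2 = 2·1 + 0  (stop)
So 1367/168 = [8; 7, 3, 3, 2].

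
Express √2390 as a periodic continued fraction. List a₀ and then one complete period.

[48; 1, 7, 1, 8, 1, 7, 1, 96]

a₀ = ⌊√2390⌋ = 48.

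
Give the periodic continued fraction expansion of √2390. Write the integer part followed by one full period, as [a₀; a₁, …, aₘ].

[48; 1, 7, 1, 8, 1, 7, 1, 96]

a₀ = ⌊√2390⌋ = 48.
With m₀=0, d₀=1 and mₖ₊₁ = dₖaₖ − mₖ, dₖ₊₁ = (n − mₖ₊₁²)/dₖ, aₖ₊₁ = ⌊(a₀+mₖ₊₁)/dₖ₊₁⌋:
  k=1: m=48, d=86, a=1
  k=2: m=38, d=11, a=7
  k=3: m=39, d=79, a=1
  k=4: m=40, d=10, a=8
  k=5: m=40, d=79, a=1
  k=6: m=39, d=11, a=7
  k=7: m=38, d=86, a=1
  k=8: m=48, d=1, a=96
d=1 and a=2a₀=96 at k=8, so the next step gives (m, d) = (48, 86) again — its k=1 value — and the period has length 8.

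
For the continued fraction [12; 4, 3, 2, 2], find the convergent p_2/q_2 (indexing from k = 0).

159/13

Using pₖ = aₖpₖ₋₁ + pₖ₋₂, qₖ = aₖqₖ₋₁ + qₖ₋₂ (with p₋₁=1, p₋₂=0, q₋₁=0, q₋₂=1):
  k=0: a=12, p=12, q=1
  k=1: a=4, p=49, q=4
  k=2: a=3, p=159, q=13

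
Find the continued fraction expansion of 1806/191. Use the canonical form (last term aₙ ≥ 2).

1806 = 9*191 + 87
191 = 2*87 + 17
87 = 5*17 + 2
17 = 8*2 + 1
2 = 2*1 + 0  (stop)
So 1806/191 = [9; 2, 5, 8, 2].

[9; 2, 5, 8, 2]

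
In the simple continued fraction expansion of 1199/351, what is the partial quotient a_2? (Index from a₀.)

2

1199 = 3·351 + 146   →  a_0 = 3
351 = 2·146 + 59   →  a_1 = 2
146 = 2·59 + 28   →  a_2 = 2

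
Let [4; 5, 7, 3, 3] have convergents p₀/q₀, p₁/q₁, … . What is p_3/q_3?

Using pₖ = aₖpₖ₋₁ + pₖ₋₂, qₖ = aₖqₖ₋₁ + qₖ₋₂ (with p₋₁=1, p₋₂=0, q₋₁=0, q₋₂=1):
  k=0: a=4, p=4, q=1
  k=1: a=5, p=21, q=5
  k=2: a=7, p=151, q=36
  k=3: a=3, p=474, q=113

474/113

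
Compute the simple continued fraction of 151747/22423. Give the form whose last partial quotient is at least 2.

[6; 1, 3, 3, 3, 18, 3, 9]

151747 = 6·22423 + 17209
22423 = 1·17209 + 5214
17209 = 3·5214 + 1567
5214 = 3·1567 + 513
1567 = 3·513 + 28
513 = 18·28 + 9
28 = 3·9 + 1
9 = 9·1 + 0  (stop)
So 151747/22423 = [6; 1, 3, 3, 3, 18, 3, 9].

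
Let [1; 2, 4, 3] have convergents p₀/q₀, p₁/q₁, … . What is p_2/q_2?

Using pₖ = aₖpₖ₋₁ + pₖ₋₂, qₖ = aₖqₖ₋₁ + qₖ₋₂ (with p₋₁=1, p₋₂=0, q₋₁=0, q₋₂=1):
  k=0: a=1, p=1, q=1
  k=1: a=2, p=3, q=2
  k=2: a=4, p=13, q=9

13/9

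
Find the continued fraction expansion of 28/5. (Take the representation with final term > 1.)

[5; 1, 1, 2]

28 = 5·5 + 3
5 = 1·3 + 2
3 = 1·2 + 1
2 = 2·1 + 0  (stop)
So 28/5 = [5; 1, 1, 2].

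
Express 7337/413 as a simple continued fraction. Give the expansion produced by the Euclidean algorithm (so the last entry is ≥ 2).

7337 = 17×413 + 316
413 = 1×316 + 97
316 = 3×97 + 25
97 = 3×25 + 22
25 = 1×22 + 3
22 = 7×3 + 1
3 = 3×1 + 0  (stop)
So 7337/413 = [17; 1, 3, 3, 1, 7, 3].

[17; 1, 3, 3, 1, 7, 3]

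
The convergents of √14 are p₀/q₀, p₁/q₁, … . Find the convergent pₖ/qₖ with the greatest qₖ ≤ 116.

√14 = [3; 1, 2, 1, 6, …] (period length 4).
Convergents:
  p_0/q_0 = 3/1
  p_1/q_1 = 4/1
  p_2/q_2 = 11/3
  p_3/q_3 = 15/4
  p_4/q_4 = 101/27
  p_5/q_5 = 116/31
  p_6/q_6 = 333/89
  p_7/q_7 = 449/120
q_6 = 89 ≤ 116 < 120 = q_7, so the answer is 333/89.

333/89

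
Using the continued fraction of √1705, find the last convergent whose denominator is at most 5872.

81551/1975

√1705 = [41; 3, 2, 3, 82, …] (period length 4).
Convergents:
  p_0/q_0 = 41/1
  p_1/q_1 = 124/3
  p_2/q_2 = 289/7
  p_3/q_3 = 991/24
  p_4/q_4 = 81551/1975
  p_5/q_5 = 245644/5949
q_4 = 1975 ≤ 5872 < 5949 = q_5, so the answer is 81551/1975.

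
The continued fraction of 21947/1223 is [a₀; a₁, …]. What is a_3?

21947 = 17·1223 + 1156   →  a_0 = 17
1223 = 1·1156 + 67   →  a_1 = 1
1156 = 17·67 + 17   →  a_2 = 17
67 = 3·17 + 16   →  a_3 = 3

3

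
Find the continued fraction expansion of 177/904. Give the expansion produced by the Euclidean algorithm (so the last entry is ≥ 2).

177 = 0·904 + 177
904 = 5·177 + 19
177 = 9·19 + 6
19 = 3·6 + 1
6 = 6·1 + 0  (stop)
So 177/904 = [0; 5, 9, 3, 6].

[0; 5, 9, 3, 6]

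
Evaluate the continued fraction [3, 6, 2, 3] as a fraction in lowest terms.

142/45

Using pₖ = aₖpₖ₋₁ + pₖ₋₂ and qₖ = aₖqₖ₋₁ + qₖ₋₂:
  k=0: a=3, p=3, q=1
  k=1: a=6, p=19, q=6
  k=2: a=2, p=41, q=13
  k=3: a=3, p=142, q=45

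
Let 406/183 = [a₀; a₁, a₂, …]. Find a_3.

406 = 2·183 + 40   →  a_0 = 2
183 = 4·40 + 23   →  a_1 = 4
40 = 1·23 + 17   →  a_2 = 1
23 = 1·17 + 6   →  a_3 = 1

1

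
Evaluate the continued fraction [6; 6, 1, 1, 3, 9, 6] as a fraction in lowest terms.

Using pₖ = aₖpₖ₋₁ + pₖ₋₂ and qₖ = aₖqₖ₋₁ + qₖ₋₂:
  k=0: a=6, p=6, q=1
  k=1: a=6, p=37, q=6
  k=2: a=1, p=43, q=7
  k=3: a=1, p=80, q=13
  k=4: a=3, p=283, q=46
  k=5: a=9, p=2627, q=427
  k=6: a=6, p=16045, q=2608

16045/2608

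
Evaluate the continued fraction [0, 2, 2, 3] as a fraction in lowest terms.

7/17

Using pₖ = aₖpₖ₋₁ + pₖ₋₂ and qₖ = aₖqₖ₋₁ + qₖ₋₂:
  k=0: a=0, p=0, q=1
  k=1: a=2, p=1, q=2
  k=2: a=2, p=2, q=5
  k=3: a=3, p=7, q=17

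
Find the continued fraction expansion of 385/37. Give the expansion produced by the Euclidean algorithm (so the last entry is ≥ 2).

385 = 10*37 + 15
37 = 2*15 + 7
15 = 2*7 + 1
7 = 7*1 + 0  (stop)
So 385/37 = [10; 2, 2, 7].

[10; 2, 2, 7]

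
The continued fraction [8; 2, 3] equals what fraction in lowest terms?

Fold from the inside: start with 3/1.
  2 + 1/3 = 7/3
  8 + 3/7 = 59/7

59/7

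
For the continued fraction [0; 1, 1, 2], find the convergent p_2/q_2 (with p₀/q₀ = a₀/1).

1/2

Using pₖ = aₖpₖ₋₁ + pₖ₋₂, qₖ = aₖqₖ₋₁ + qₖ₋₂ (with p₋₁=1, p₋₂=0, q₋₁=0, q₋₂=1):
  k=0: a=0, p=0, q=1
  k=1: a=1, p=1, q=1
  k=2: a=1, p=1, q=2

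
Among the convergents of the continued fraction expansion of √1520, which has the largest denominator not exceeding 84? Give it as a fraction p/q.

3041/78

√1520 = [38; 1, 76, …] (period length 2).
Convergents:
  p_0/q_0 = 38/1
  p_1/q_1 = 39/1
  p_2/q_2 = 3002/77
  p_3/q_3 = 3041/78
  p_4/q_4 = 234118/6005
q_3 = 78 ≤ 84 < 6005 = q_4, so the answer is 3041/78.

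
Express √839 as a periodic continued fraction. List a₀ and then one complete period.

[28; 1, 27, 1, 56]

a₀ = ⌊√839⌋ = 28.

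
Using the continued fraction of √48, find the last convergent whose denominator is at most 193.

1254/181

√48 = [6; 1, 12, …] (period length 2).
Convergents:
  p_0/q_0 = 6/1
  p_1/q_1 = 7/1
  p_2/q_2 = 90/13
  p_3/q_3 = 97/14
  p_4/q_4 = 1254/181
  p_5/q_5 = 1351/195
q_4 = 181 ≤ 193 < 195 = q_5, so the answer is 1254/181.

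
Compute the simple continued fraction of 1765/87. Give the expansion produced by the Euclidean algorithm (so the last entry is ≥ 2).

1765 = 20*87 + 25
87 = 3*25 + 12
25 = 2*12 + 1
12 = 12*1 + 0  (stop)
So 1765/87 = [20; 3, 2, 12].

[20; 3, 2, 12]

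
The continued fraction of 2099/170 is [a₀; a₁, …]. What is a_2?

2099 = 12·170 + 59   →  a_0 = 12
170 = 2·59 + 52   →  a_1 = 2
59 = 1·52 + 7   →  a_2 = 1

1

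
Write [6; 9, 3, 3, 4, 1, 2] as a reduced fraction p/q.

8465/1386

Fold from the inside: start with 2/1.
  1 + 1/2 = 3/2
  4 + 2/3 = 14/3
  3 + 3/14 = 45/14
  3 + 14/45 = 149/45
  9 + 45/149 = 1386/149
  6 + 149/1386 = 8465/1386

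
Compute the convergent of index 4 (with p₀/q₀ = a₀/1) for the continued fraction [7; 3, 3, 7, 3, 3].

1672/229

Using pₖ = aₖpₖ₋₁ + pₖ₋₂, qₖ = aₖqₖ₋₁ + qₖ₋₂ (with p₋₁=1, p₋₂=0, q₋₁=0, q₋₂=1):
  k=0: a=7, p=7, q=1
  k=1: a=3, p=22, q=3
  k=2: a=3, p=73, q=10
  k=3: a=7, p=533, q=73
  k=4: a=3, p=1672, q=229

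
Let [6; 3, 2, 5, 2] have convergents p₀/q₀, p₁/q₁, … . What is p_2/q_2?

Using pₖ = aₖpₖ₋₁ + pₖ₋₂, qₖ = aₖqₖ₋₁ + qₖ₋₂ (with p₋₁=1, p₋₂=0, q₋₁=0, q₋₂=1):
  k=0: a=6, p=6, q=1
  k=1: a=3, p=19, q=3
  k=2: a=2, p=44, q=7

44/7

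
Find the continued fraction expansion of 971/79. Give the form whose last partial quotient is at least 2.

[12; 3, 2, 3, 3]

971 = 12·79 + 23
79 = 3·23 + 10
23 = 2·10 + 3
10 = 3·3 + 1
3 = 3·1 + 0  (stop)
So 971/79 = [12; 3, 2, 3, 3].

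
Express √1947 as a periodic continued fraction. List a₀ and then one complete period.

a₀ = ⌊√1947⌋ = 44.

[44; 8, 88]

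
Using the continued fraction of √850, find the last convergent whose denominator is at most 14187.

√850 = [29; 6, 2, 6, 58, …] (period length 4).
Convergents:
  p_0/q_0 = 29/1
  p_1/q_1 = 175/6
  p_2/q_2 = 379/13
  p_3/q_3 = 2449/84
  p_4/q_4 = 142421/4885
  p_5/q_5 = 856975/29394
q_4 = 4885 ≤ 14187 < 29394 = q_5, so the answer is 142421/4885.

142421/4885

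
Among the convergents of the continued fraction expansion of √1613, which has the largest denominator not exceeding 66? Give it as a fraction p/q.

1486/37

√1613 = [40; 6, 6, 80, …] (period length 3).
Convergents:
  p_0/q_0 = 40/1
  p_1/q_1 = 241/6
  p_2/q_2 = 1486/37
  p_3/q_3 = 119121/2966
q_2 = 37 ≤ 66 < 2966 = q_3, so the answer is 1486/37.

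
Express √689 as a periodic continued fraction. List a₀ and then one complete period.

[26; 4, 52]

a₀ = ⌊√689⌋ = 26.
With m₀=0, d₀=1 and mₖ₊₁ = dₖaₖ − mₖ, dₖ₊₁ = (n − mₖ₊₁²)/dₖ, aₖ₊₁ = ⌊(a₀+mₖ₊₁)/dₖ₊₁⌋:
  k=1: m=26, d=13, a=4
  k=2: m=26, d=1, a=52
d=1 and a=2a₀=52 at k=2, so the next step gives (m, d) = (26, 13) again — its k=1 value — and the period has length 2.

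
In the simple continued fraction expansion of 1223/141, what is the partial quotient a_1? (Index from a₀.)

1

1223 = 8·141 + 95   →  a_0 = 8
141 = 1·95 + 46   →  a_1 = 1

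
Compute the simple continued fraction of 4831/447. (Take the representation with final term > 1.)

[10; 1, 4, 5, 17]

4831 = 10*447 + 361
447 = 1*361 + 86
361 = 4*86 + 17
86 = 5*17 + 1
17 = 17*1 + 0  (stop)
So 4831/447 = [10; 1, 4, 5, 17].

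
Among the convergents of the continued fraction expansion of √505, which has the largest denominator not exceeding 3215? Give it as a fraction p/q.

35978/1601

√505 = [22; 2, 8, 2, 44, …] (period length 4).
Convergents:
  p_0/q_0 = 22/1
  p_1/q_1 = 45/2
  p_2/q_2 = 382/17
  p_3/q_3 = 809/36
  p_4/q_4 = 35978/1601
  p_5/q_5 = 72765/3238
q_4 = 1601 ≤ 3215 < 3238 = q_5, so the answer is 35978/1601.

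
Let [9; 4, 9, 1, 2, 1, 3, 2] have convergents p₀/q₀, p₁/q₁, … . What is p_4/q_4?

Using pₖ = aₖpₖ₋₁ + pₖ₋₂, qₖ = aₖqₖ₋₁ + qₖ₋₂ (with p₋₁=1, p₋₂=0, q₋₁=0, q₋₂=1):
  k=0: a=9, p=9, q=1
  k=1: a=4, p=37, q=4
  k=2: a=9, p=342, q=37
  k=3: a=1, p=379, q=41
  k=4: a=2, p=1100, q=119

1100/119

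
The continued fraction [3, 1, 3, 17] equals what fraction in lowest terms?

259/69

Using pₖ = aₖpₖ₋₁ + pₖ₋₂ and qₖ = aₖqₖ₋₁ + qₖ₋₂:
  k=0: a=3, p=3, q=1
  k=1: a=1, p=4, q=1
  k=2: a=3, p=15, q=4
  k=3: a=17, p=259, q=69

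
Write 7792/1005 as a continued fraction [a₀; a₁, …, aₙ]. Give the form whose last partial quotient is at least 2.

[7; 1, 3, 19, 13]

7792 = 7×1005 + 757
1005 = 1×757 + 248
757 = 3×248 + 13
248 = 19×13 + 1
13 = 13×1 + 0  (stop)
So 7792/1005 = [7; 1, 3, 19, 13].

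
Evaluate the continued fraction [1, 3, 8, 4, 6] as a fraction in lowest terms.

Using pₖ = aₖpₖ₋₁ + pₖ₋₂ and qₖ = aₖqₖ₋₁ + qₖ₋₂:
  k=0: a=1, p=1, q=1
  k=1: a=3, p=4, q=3
  k=2: a=8, p=33, q=25
  k=3: a=4, p=136, q=103
  k=4: a=6, p=849, q=643

849/643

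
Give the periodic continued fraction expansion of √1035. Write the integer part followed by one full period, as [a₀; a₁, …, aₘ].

[32; 5, 1, 5, 64]

a₀ = ⌊√1035⌋ = 32.
With m₀=0, d₀=1 and mₖ₊₁ = dₖaₖ − mₖ, dₖ₊₁ = (n − mₖ₊₁²)/dₖ, aₖ₊₁ = ⌊(a₀+mₖ₊₁)/dₖ₊₁⌋:
  k=1: m=32, d=11, a=5
  k=2: m=23, d=46, a=1
  k=3: m=23, d=11, a=5
  k=4: m=32, d=1, a=64
d=1 and a=2a₀=64 at k=4, so the next step gives (m, d) = (32, 11) again — its k=1 value — and the period has length 4.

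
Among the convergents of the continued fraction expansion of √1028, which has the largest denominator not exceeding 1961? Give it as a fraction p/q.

√1028 = [32; 16, 64, …] (period length 2).
Convergents:
  p_0/q_0 = 32/1
  p_1/q_1 = 513/16
  p_2/q_2 = 32864/1025
  p_3/q_3 = 526337/16416
q_2 = 1025 ≤ 1961 < 16416 = q_3, so the answer is 32864/1025.

32864/1025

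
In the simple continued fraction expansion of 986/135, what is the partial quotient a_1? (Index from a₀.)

986 = 7·135 + 41   →  a_0 = 7
135 = 3·41 + 12   →  a_1 = 3

3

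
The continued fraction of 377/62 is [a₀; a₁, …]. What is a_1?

377 = 6·62 + 5   →  a_0 = 6
62 = 12·5 + 2   →  a_1 = 12

12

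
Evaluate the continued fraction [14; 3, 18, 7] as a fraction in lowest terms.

Using pₖ = aₖpₖ₋₁ + pₖ₋₂ and qₖ = aₖqₖ₋₁ + qₖ₋₂:
  k=0: a=14, p=14, q=1
  k=1: a=3, p=43, q=3
  k=2: a=18, p=788, q=55
  k=3: a=7, p=5559, q=388

5559/388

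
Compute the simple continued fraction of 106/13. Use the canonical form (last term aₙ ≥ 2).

[8; 6, 2]

106 = 8*13 + 2
13 = 6*2 + 1
2 = 2*1 + 0  (stop)
So 106/13 = [8; 6, 2].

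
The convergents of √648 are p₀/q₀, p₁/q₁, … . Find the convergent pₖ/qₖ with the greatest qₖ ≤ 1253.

19601/770

√648 = [25; 2, 5, 6, 5, 2, 50, …] (period length 6).
Convergents:
  p_0/q_0 = 25/1
  p_1/q_1 = 51/2
  p_2/q_2 = 280/11
  p_3/q_3 = 1731/68
  p_4/q_4 = 8935/351
  p_5/q_5 = 19601/770
  p_6/q_6 = 988985/38851
q_5 = 770 ≤ 1253 < 38851 = q_6, so the answer is 19601/770.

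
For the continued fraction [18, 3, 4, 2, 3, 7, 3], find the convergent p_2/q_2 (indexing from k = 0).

Using pₖ = aₖpₖ₋₁ + pₖ₋₂, qₖ = aₖqₖ₋₁ + qₖ₋₂ (with p₋₁=1, p₋₂=0, q₋₁=0, q₋₂=1):
  k=0: a=18, p=18, q=1
  k=1: a=3, p=55, q=3
  k=2: a=4, p=238, q=13

238/13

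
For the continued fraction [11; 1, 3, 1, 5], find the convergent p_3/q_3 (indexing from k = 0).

59/5

Using pₖ = aₖpₖ₋₁ + pₖ₋₂, qₖ = aₖqₖ₋₁ + qₖ₋₂ (with p₋₁=1, p₋₂=0, q₋₁=0, q₋₂=1):
  k=0: a=11, p=11, q=1
  k=1: a=1, p=12, q=1
  k=2: a=3, p=47, q=4
  k=3: a=1, p=59, q=5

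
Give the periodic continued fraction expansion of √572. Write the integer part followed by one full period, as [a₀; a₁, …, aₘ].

[23; 1, 10, 1, 46]

a₀ = ⌊√572⌋ = 23.
With m₀=0, d₀=1 and mₖ₊₁ = dₖaₖ − mₖ, dₖ₊₁ = (n − mₖ₊₁²)/dₖ, aₖ₊₁ = ⌊(a₀+mₖ₊₁)/dₖ₊₁⌋:
  k=1: m=23, d=43, a=1
  k=2: m=20, d=4, a=10
  k=3: m=20, d=43, a=1
  k=4: m=23, d=1, a=46
d=1 and a=2a₀=46 at k=4, so the next step gives (m, d) = (23, 43) again — its k=1 value — and the period has length 4.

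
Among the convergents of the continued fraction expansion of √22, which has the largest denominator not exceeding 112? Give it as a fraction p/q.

√22 = [4; 1, 2, 4, 2, 1, 8, …] (period length 6).
Convergents:
  p_0/q_0 = 4/1
  p_1/q_1 = 5/1
  p_2/q_2 = 14/3
  p_3/q_3 = 61/13
  p_4/q_4 = 136/29
  p_5/q_5 = 197/42
  p_6/q_6 = 1712/365
q_5 = 42 ≤ 112 < 365 = q_6, so the answer is 197/42.

197/42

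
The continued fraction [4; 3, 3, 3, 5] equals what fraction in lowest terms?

753/175

Fold from the inside: start with 5/1.
  3 + 1/5 = 16/5
  3 + 5/16 = 53/16
  3 + 16/53 = 175/53
  4 + 53/175 = 753/175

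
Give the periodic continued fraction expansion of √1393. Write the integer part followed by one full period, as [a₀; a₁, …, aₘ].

[37; 3, 10, 3, 74]

a₀ = ⌊√1393⌋ = 37.
With m₀=0, d₀=1 and mₖ₊₁ = dₖaₖ − mₖ, dₖ₊₁ = (n − mₖ₊₁²)/dₖ, aₖ₊₁ = ⌊(a₀+mₖ₊₁)/dₖ₊₁⌋:
  k=1: m=37, d=24, a=3
  k=2: m=35, d=7, a=10
  k=3: m=35, d=24, a=3
  k=4: m=37, d=1, a=74
d=1 and a=2a₀=74 at k=4, so the next step gives (m, d) = (37, 24) again — its k=1 value — and the period has length 4.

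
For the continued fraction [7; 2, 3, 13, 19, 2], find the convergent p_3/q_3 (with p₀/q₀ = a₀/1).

Using pₖ = aₖpₖ₋₁ + pₖ₋₂, qₖ = aₖqₖ₋₁ + qₖ₋₂ (with p₋₁=1, p₋₂=0, q₋₁=0, q₋₂=1):
  k=0: a=7, p=7, q=1
  k=1: a=2, p=15, q=2
  k=2: a=3, p=52, q=7
  k=3: a=13, p=691, q=93

691/93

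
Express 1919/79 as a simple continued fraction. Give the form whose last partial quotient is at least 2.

1919 = 24×79 + 23
79 = 3×23 + 10
23 = 2×10 + 3
10 = 3×3 + 1
3 = 3×1 + 0  (stop)
So 1919/79 = [24; 3, 2, 3, 3].

[24; 3, 2, 3, 3]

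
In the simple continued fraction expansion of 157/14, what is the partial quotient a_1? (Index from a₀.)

4

157 = 11·14 + 3   →  a_0 = 11
14 = 4·3 + 2   →  a_1 = 4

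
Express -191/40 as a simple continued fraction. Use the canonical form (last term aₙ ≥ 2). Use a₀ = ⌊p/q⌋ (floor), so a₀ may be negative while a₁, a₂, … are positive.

[-5; 4, 2, 4]

-191 = -5×40 + 9
40 = 4×9 + 4
9 = 2×4 + 1
4 = 4×1 + 0  (stop)
So -191/40 = [-5; 4, 2, 4].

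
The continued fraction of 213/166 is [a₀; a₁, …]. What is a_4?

213 = 1·166 + 47   →  a_0 = 1
166 = 3·47 + 25   →  a_1 = 3
47 = 1·25 + 22   →  a_2 = 1
25 = 1·22 + 3   →  a_3 = 1
22 = 7·3 + 1   →  a_4 = 7

7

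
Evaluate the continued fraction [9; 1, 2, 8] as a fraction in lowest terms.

242/25

Fold from the inside: start with 8/1.
  2 + 1/8 = 17/8
  1 + 8/17 = 25/17
  9 + 17/25 = 242/25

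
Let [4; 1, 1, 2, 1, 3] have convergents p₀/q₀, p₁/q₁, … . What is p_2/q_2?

Using pₖ = aₖpₖ₋₁ + pₖ₋₂, qₖ = aₖqₖ₋₁ + qₖ₋₂ (with p₋₁=1, p₋₂=0, q₋₁=0, q₋₂=1):
  k=0: a=4, p=4, q=1
  k=1: a=1, p=5, q=1
  k=2: a=1, p=9, q=2

9/2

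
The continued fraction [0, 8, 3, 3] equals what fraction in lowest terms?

10/83

Fold from the inside: start with 3/1.
  3 + 1/3 = 10/3
  8 + 3/10 = 83/10
  0 + 10/83 = 10/83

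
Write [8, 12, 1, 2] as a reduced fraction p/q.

307/38

Fold from the inside: start with 2/1.
  1 + 1/2 = 3/2
  12 + 2/3 = 38/3
  8 + 3/38 = 307/38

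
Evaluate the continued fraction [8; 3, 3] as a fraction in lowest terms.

Fold from the inside: start with 3/1.
  3 + 1/3 = 10/3
  8 + 3/10 = 83/10

83/10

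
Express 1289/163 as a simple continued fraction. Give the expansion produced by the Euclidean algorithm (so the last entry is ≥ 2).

1289 = 7*163 + 148
163 = 1*148 + 15
148 = 9*15 + 13
15 = 1*13 + 2
13 = 6*2 + 1
2 = 2*1 + 0  (stop)
So 1289/163 = [7; 1, 9, 1, 6, 2].

[7; 1, 9, 1, 6, 2]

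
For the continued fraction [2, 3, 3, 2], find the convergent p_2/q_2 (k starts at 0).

Using pₖ = aₖpₖ₋₁ + pₖ₋₂, qₖ = aₖqₖ₋₁ + qₖ₋₂ (with p₋₁=1, p₋₂=0, q₋₁=0, q₋₂=1):
  k=0: a=2, p=2, q=1
  k=1: a=3, p=7, q=3
  k=2: a=3, p=23, q=10

23/10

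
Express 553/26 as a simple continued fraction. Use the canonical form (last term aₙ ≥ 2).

[21; 3, 1, 2, 2]

553 = 21·26 + 7
26 = 3·7 + 5
7 = 1·5 + 2
5 = 2·2 + 1
2 = 2·1 + 0  (stop)
So 553/26 = [21; 3, 1, 2, 2].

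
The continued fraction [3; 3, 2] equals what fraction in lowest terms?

23/7

Using pₖ = aₖpₖ₋₁ + pₖ₋₂ and qₖ = aₖqₖ₋₁ + qₖ₋₂:
  k=0: a=3, p=3, q=1
  k=1: a=3, p=10, q=3
  k=2: a=2, p=23, q=7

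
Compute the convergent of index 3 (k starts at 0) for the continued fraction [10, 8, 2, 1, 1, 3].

253/25

Using pₖ = aₖpₖ₋₁ + pₖ₋₂, qₖ = aₖqₖ₋₁ + qₖ₋₂ (with p₋₁=1, p₋₂=0, q₋₁=0, q₋₂=1):
  k=0: a=10, p=10, q=1
  k=1: a=8, p=81, q=8
  k=2: a=2, p=172, q=17
  k=3: a=1, p=253, q=25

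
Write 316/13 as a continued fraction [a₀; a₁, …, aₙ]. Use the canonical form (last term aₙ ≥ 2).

[24; 3, 4]

316 = 24×13 + 4
13 = 3×4 + 1
4 = 4×1 + 0  (stop)
So 316/13 = [24; 3, 4].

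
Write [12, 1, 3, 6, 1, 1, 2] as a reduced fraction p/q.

Fold from the inside: start with 2/1.
  1 + 1/2 = 3/2
  1 + 2/3 = 5/3
  6 + 3/5 = 33/5
  3 + 5/33 = 104/33
  1 + 33/104 = 137/104
  12 + 104/137 = 1748/137

1748/137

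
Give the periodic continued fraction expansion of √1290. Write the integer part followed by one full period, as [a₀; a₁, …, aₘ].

[35; 1, 10, 1, 70]

a₀ = ⌊√1290⌋ = 35.
With m₀=0, d₀=1 and mₖ₊₁ = dₖaₖ − mₖ, dₖ₊₁ = (n − mₖ₊₁²)/dₖ, aₖ₊₁ = ⌊(a₀+mₖ₊₁)/dₖ₊₁⌋:
  k=1: m=35, d=65, a=1
  k=2: m=30, d=6, a=10
  k=3: m=30, d=65, a=1
  k=4: m=35, d=1, a=70
d=1 and a=2a₀=70 at k=4, so the next step gives (m, d) = (35, 65) again — its k=1 value — and the period has length 4.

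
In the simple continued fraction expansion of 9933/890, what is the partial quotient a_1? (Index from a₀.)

6

9933 = 11·890 + 143   →  a_0 = 11
890 = 6·143 + 32   →  a_1 = 6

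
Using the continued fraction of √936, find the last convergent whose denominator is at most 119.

√936 = [30; 1, 1, 2, 6, 2, 1, 1, 60, …] (period length 8).
Convergents:
  p_0/q_0 = 30/1
  p_1/q_1 = 31/1
  p_2/q_2 = 61/2
  p_3/q_3 = 153/5
  p_4/q_4 = 979/32
  p_5/q_5 = 2111/69
  p_6/q_6 = 3090/101
  p_7/q_7 = 5201/170
q_6 = 101 ≤ 119 < 170 = q_7, so the answer is 3090/101.

3090/101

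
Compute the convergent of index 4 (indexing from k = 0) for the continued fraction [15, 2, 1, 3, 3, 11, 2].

553/36

Using pₖ = aₖpₖ₋₁ + pₖ₋₂, qₖ = aₖqₖ₋₁ + qₖ₋₂ (with p₋₁=1, p₋₂=0, q₋₁=0, q₋₂=1):
  k=0: a=15, p=15, q=1
  k=1: a=2, p=31, q=2
  k=2: a=1, p=46, q=3
  k=3: a=3, p=169, q=11
  k=4: a=3, p=553, q=36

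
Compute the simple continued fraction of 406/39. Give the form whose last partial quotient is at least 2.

[10; 2, 2, 3, 2]

406 = 10*39 + 16
39 = 2*16 + 7
16 = 2*7 + 2
7 = 3*2 + 1
2 = 2*1 + 0  (stop)
So 406/39 = [10; 2, 2, 3, 2].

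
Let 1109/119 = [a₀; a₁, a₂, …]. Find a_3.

1109 = 9·119 + 38   →  a_0 = 9
119 = 3·38 + 5   →  a_1 = 3
38 = 7·5 + 3   →  a_2 = 7
5 = 1·3 + 2   →  a_3 = 1

1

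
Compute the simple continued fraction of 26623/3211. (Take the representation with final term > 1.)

26623 = 8·3211 + 935
3211 = 3·935 + 406
935 = 2·406 + 123
406 = 3·123 + 37
123 = 3·37 + 12
37 = 3·12 + 1
12 = 12·1 + 0  (stop)
So 26623/3211 = [8; 3, 2, 3, 3, 3, 12].

[8; 3, 2, 3, 3, 3, 12]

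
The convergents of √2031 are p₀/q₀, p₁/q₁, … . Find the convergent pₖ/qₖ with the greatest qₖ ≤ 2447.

60885/1351

√2031 = [45; 15, 90, …] (period length 2).
Convergents:
  p_0/q_0 = 45/1
  p_1/q_1 = 676/15
  p_2/q_2 = 60885/1351
  p_3/q_3 = 913951/20280
q_2 = 1351 ≤ 2447 < 20280 = q_3, so the answer is 60885/1351.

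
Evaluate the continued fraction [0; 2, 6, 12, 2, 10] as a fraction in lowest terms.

Using pₖ = aₖpₖ₋₁ + pₖ₋₂ and qₖ = aₖqₖ₋₁ + qₖ₋₂:
  k=0: a=0, p=0, q=1
  k=1: a=2, p=1, q=2
  k=2: a=6, p=6, q=13
  k=3: a=12, p=73, q=158
  k=4: a=2, p=152, q=329
  k=5: a=10, p=1593, q=3448

1593/3448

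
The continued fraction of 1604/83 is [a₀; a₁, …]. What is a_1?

1604 = 19·83 + 27   →  a_0 = 19
83 = 3·27 + 2   →  a_1 = 3

3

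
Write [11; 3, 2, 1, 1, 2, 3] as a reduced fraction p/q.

Fold from the inside: start with 3/1.
  2 + 1/3 = 7/3
  1 + 3/7 = 10/7
  1 + 7/10 = 17/10
  2 + 10/17 = 44/17
  3 + 17/44 = 149/44
  11 + 44/149 = 1683/149

1683/149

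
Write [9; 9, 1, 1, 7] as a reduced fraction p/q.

Using pₖ = aₖpₖ₋₁ + pₖ₋₂ and qₖ = aₖqₖ₋₁ + qₖ₋₂:
  k=0: a=9, p=9, q=1
  k=1: a=9, p=82, q=9
  k=2: a=1, p=91, q=10
  k=3: a=1, p=173, q=19
  k=4: a=7, p=1302, q=143

1302/143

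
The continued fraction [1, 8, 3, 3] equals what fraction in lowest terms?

93/83

Fold from the inside: start with 3/1.
  3 + 1/3 = 10/3
  8 + 3/10 = 83/10
  1 + 10/83 = 93/83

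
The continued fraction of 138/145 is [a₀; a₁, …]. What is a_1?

138 = 0·145 + 138   →  a_0 = 0
145 = 1·138 + 7   →  a_1 = 1

1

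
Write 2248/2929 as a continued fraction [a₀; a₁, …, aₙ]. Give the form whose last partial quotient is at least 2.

2248 = 0×2929 + 2248
2929 = 1×2248 + 681
2248 = 3×681 + 205
681 = 3×205 + 66
205 = 3×66 + 7
66 = 9×7 + 3
7 = 2×3 + 1
3 = 3×1 + 0  (stop)
So 2248/2929 = [0; 1, 3, 3, 3, 9, 2, 3].

[0; 1, 3, 3, 3, 9, 2, 3]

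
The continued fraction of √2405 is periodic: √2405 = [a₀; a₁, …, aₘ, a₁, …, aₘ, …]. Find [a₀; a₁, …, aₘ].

[49; 24, 1, 1, 24, 98]

a₀ = ⌊√2405⌋ = 49.
With m₀=0, d₀=1 and mₖ₊₁ = dₖaₖ − mₖ, dₖ₊₁ = (n − mₖ₊₁²)/dₖ, aₖ₊₁ = ⌊(a₀+mₖ₊₁)/dₖ₊₁⌋:
  k=1: m=49, d=4, a=24
  k=2: m=47, d=49, a=1
  k=3: m=2, d=49, a=1
  k=4: m=47, d=4, a=24
  k=5: m=49, d=1, a=98
d=1 and a=2a₀=98 at k=5, so the next step gives (m, d) = (49, 4) again — its k=1 value — and the period has length 5.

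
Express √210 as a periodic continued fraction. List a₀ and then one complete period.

[14; 2, 28]

a₀ = ⌊√210⌋ = 14.
With m₀=0, d₀=1 and mₖ₊₁ = dₖaₖ − mₖ, dₖ₊₁ = (n − mₖ₊₁²)/dₖ, aₖ₊₁ = ⌊(a₀+mₖ₊₁)/dₖ₊₁⌋:
  k=1: m=14, d=14, a=2
  k=2: m=14, d=1, a=28
d=1 and a=2a₀=28 at k=2, so the next step gives (m, d) = (14, 14) again — its k=1 value — and the period has length 2.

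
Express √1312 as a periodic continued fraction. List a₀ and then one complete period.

[36; 4, 1, 1, 17, 1, 1, 4, 72]

a₀ = ⌊√1312⌋ = 36.
With m₀=0, d₀=1 and mₖ₊₁ = dₖaₖ − mₖ, dₖ₊₁ = (n − mₖ₊₁²)/dₖ, aₖ₊₁ = ⌊(a₀+mₖ₊₁)/dₖ₊₁⌋:
  k=1: m=36, d=16, a=4
  k=2: m=28, d=33, a=1
  k=3: m=5, d=39, a=1
  k=4: m=34, d=4, a=17
  k=5: m=34, d=39, a=1
  k=6: m=5, d=33, a=1
  k=7: m=28, d=16, a=4
  k=8: m=36, d=1, a=72
d=1 and a=2a₀=72 at k=8, so the next step gives (m, d) = (36, 16) again — its k=1 value — and the period has length 8.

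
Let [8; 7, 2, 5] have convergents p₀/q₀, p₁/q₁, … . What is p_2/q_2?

122/15

Using pₖ = aₖpₖ₋₁ + pₖ₋₂, qₖ = aₖqₖ₋₁ + qₖ₋₂ (with p₋₁=1, p₋₂=0, q₋₁=0, q₋₂=1):
  k=0: a=8, p=8, q=1
  k=1: a=7, p=57, q=7
  k=2: a=2, p=122, q=15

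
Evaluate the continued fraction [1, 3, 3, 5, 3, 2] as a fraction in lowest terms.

509/391

Using pₖ = aₖpₖ₋₁ + pₖ₋₂ and qₖ = aₖqₖ₋₁ + qₖ₋₂:
  k=0: a=1, p=1, q=1
  k=1: a=3, p=4, q=3
  k=2: a=3, p=13, q=10
  k=3: a=5, p=69, q=53
  k=4: a=3, p=220, q=169
  k=5: a=2, p=509, q=391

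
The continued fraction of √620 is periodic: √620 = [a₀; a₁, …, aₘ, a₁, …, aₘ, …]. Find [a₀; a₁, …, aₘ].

[24; 1, 8, 1, 48]

a₀ = ⌊√620⌋ = 24.
With m₀=0, d₀=1 and mₖ₊₁ = dₖaₖ − mₖ, dₖ₊₁ = (n − mₖ₊₁²)/dₖ, aₖ₊₁ = ⌊(a₀+mₖ₊₁)/dₖ₊₁⌋:
  k=1: m=24, d=44, a=1
  k=2: m=20, d=5, a=8
  k=3: m=20, d=44, a=1
  k=4: m=24, d=1, a=48
d=1 and a=2a₀=48 at k=4, so the next step gives (m, d) = (24, 44) again — its k=1 value — and the period has length 4.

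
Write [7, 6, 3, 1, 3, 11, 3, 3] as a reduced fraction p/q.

77839/10872

Using pₖ = aₖpₖ₋₁ + pₖ₋₂ and qₖ = aₖqₖ₋₁ + qₖ₋₂:
  k=0: a=7, p=7, q=1
  k=1: a=6, p=43, q=6
  k=2: a=3, p=136, q=19
  k=3: a=1, p=179, q=25
  k=4: a=3, p=673, q=94
  k=5: a=11, p=7582, q=1059
  k=6: a=3, p=23419, q=3271
  k=7: a=3, p=77839, q=10872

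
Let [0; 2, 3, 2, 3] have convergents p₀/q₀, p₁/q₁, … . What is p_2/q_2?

3/7

Using pₖ = aₖpₖ₋₁ + pₖ₋₂, qₖ = aₖqₖ₋₁ + qₖ₋₂ (with p₋₁=1, p₋₂=0, q₋₁=0, q₋₂=1):
  k=0: a=0, p=0, q=1
  k=1: a=2, p=1, q=2
  k=2: a=3, p=3, q=7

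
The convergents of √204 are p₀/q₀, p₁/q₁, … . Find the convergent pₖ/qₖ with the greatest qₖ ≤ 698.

4999/350

√204 = [14; 3, 1, 1, 6, 1, 1, 3, 28, …] (period length 8).
Convergents:
  p_0/q_0 = 14/1
  p_1/q_1 = 43/3
  p_2/q_2 = 57/4
  p_3/q_3 = 100/7
  p_4/q_4 = 657/46
  p_5/q_5 = 757/53
  p_6/q_6 = 1414/99
  p_7/q_7 = 4999/350
  p_8/q_8 = 141386/9899
q_7 = 350 ≤ 698 < 9899 = q_8, so the answer is 4999/350.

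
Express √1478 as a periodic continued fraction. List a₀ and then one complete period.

[38; 2, 4, 38, 4, 2, 76]

a₀ = ⌊√1478⌋ = 38.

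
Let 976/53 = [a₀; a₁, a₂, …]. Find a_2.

976 = 18·53 + 22   →  a_0 = 18
53 = 2·22 + 9   →  a_1 = 2
22 = 2·9 + 4   →  a_2 = 2

2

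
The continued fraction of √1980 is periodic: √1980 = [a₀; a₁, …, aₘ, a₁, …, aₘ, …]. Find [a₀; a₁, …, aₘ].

a₀ = ⌊√1980⌋ = 44.
With m₀=0, d₀=1 and mₖ₊₁ = dₖaₖ − mₖ, dₖ₊₁ = (n − mₖ₊₁²)/dₖ, aₖ₊₁ = ⌊(a₀+mₖ₊₁)/dₖ₊₁⌋:
  k=1: m=44, d=44, a=2
  k=2: m=44, d=1, a=88
d=1 and a=2a₀=88 at k=2, so the next step gives (m, d) = (44, 44) again — its k=1 value — and the period has length 2.

[44; 2, 88]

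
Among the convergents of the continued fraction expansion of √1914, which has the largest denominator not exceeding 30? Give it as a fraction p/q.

√1914 = [43; 1, 2, 1, 86, …] (period length 4).
Convergents:
  p_0/q_0 = 43/1
  p_1/q_1 = 44/1
  p_2/q_2 = 131/3
  p_3/q_3 = 175/4
  p_4/q_4 = 15181/347
q_3 = 4 ≤ 30 < 347 = q_4, so the answer is 175/4.

175/4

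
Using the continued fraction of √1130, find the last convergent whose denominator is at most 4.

√1130 = [33; 1, 1, 1, 1, 1, 1, 66, …] (period length 7).
Convergents:
  p_0/q_0 = 33/1
  p_1/q_1 = 34/1
  p_2/q_2 = 67/2
  p_3/q_3 = 101/3
  p_4/q_4 = 168/5
q_3 = 3 ≤ 4 < 5 = q_4, so the answer is 101/3.

101/3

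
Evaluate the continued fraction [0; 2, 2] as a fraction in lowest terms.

2/5

Using pₖ = aₖpₖ₋₁ + pₖ₋₂ and qₖ = aₖqₖ₋₁ + qₖ₋₂:
  k=0: a=0, p=0, q=1
  k=1: a=2, p=1, q=2
  k=2: a=2, p=2, q=5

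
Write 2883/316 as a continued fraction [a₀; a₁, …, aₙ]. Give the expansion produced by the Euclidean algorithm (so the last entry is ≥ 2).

[9; 8, 9, 1, 3]

2883 = 9×316 + 39
316 = 8×39 + 4
39 = 9×4 + 3
4 = 1×3 + 1
3 = 3×1 + 0  (stop)
So 2883/316 = [9; 8, 9, 1, 3].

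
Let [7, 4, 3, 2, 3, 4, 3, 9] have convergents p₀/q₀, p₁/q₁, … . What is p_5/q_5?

3197/442

Using pₖ = aₖpₖ₋₁ + pₖ₋₂, qₖ = aₖqₖ₋₁ + qₖ₋₂ (with p₋₁=1, p₋₂=0, q₋₁=0, q₋₂=1):
  k=0: a=7, p=7, q=1
  k=1: a=4, p=29, q=4
  k=2: a=3, p=94, q=13
  k=3: a=2, p=217, q=30
  k=4: a=3, p=745, q=103
  k=5: a=4, p=3197, q=442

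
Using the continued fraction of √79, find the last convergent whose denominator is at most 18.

80/9

√79 = [8; 1, 7, 1, 16, …] (period length 4).
Convergents:
  p_0/q_0 = 8/1
  p_1/q_1 = 9/1
  p_2/q_2 = 71/8
  p_3/q_3 = 80/9
  p_4/q_4 = 1351/152
q_3 = 9 ≤ 18 < 152 = q_4, so the answer is 80/9.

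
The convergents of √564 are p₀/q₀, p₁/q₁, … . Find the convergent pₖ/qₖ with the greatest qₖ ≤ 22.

√564 = [23; 1, 2, 1, 46, …] (period length 4).
Convergents:
  p_0/q_0 = 23/1
  p_1/q_1 = 24/1
  p_2/q_2 = 71/3
  p_3/q_3 = 95/4
  p_4/q_4 = 4441/187
q_3 = 4 ≤ 22 < 187 = q_4, so the answer is 95/4.

95/4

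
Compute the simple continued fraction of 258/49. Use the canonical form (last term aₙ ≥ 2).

[5; 3, 1, 3, 3]

258 = 5·49 + 13
49 = 3·13 + 10
13 = 1·10 + 3
10 = 3·3 + 1
3 = 3·1 + 0  (stop)
So 258/49 = [5; 3, 1, 3, 3].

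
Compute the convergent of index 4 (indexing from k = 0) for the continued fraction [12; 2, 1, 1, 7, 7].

Using pₖ = aₖpₖ₋₁ + pₖ₋₂, qₖ = aₖqₖ₋₁ + qₖ₋₂ (with p₋₁=1, p₋₂=0, q₋₁=0, q₋₂=1):
  k=0: a=12, p=12, q=1
  k=1: a=2, p=25, q=2
  k=2: a=1, p=37, q=3
  k=3: a=1, p=62, q=5
  k=4: a=7, p=471, q=38

471/38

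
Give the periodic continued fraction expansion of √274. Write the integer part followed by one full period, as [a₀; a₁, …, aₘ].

a₀ = ⌊√274⌋ = 16.

[16; 1, 1, 4, 4, 1, 1, 32]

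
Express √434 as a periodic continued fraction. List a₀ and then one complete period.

a₀ = ⌊√434⌋ = 20.
With m₀=0, d₀=1 and mₖ₊₁ = dₖaₖ − mₖ, dₖ₊₁ = (n − mₖ₊₁²)/dₖ, aₖ₊₁ = ⌊(a₀+mₖ₊₁)/dₖ₊₁⌋:
  k=1: m=20, d=34, a=1
  k=2: m=14, d=7, a=4
  k=3: m=14, d=34, a=1
  k=4: m=20, d=1, a=40
d=1 and a=2a₀=40 at k=4, so the next step gives (m, d) = (20, 34) again — its k=1 value — and the period has length 4.

[20; 1, 4, 1, 40]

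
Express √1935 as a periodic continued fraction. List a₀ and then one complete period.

[43; 1, 86]

a₀ = ⌊√1935⌋ = 43.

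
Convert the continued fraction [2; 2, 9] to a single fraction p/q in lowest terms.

47/19

Fold from the inside: start with 9/1.
  2 + 1/9 = 19/9
  2 + 9/19 = 47/19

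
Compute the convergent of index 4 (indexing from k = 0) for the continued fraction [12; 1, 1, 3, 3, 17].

Using pₖ = aₖpₖ₋₁ + pₖ₋₂, qₖ = aₖqₖ₋₁ + qₖ₋₂ (with p₋₁=1, p₋₂=0, q₋₁=0, q₋₂=1):
  k=0: a=12, p=12, q=1
  k=1: a=1, p=13, q=1
  k=2: a=1, p=25, q=2
  k=3: a=3, p=88, q=7
  k=4: a=3, p=289, q=23

289/23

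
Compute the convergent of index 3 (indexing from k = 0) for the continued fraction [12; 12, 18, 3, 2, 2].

Using pₖ = aₖpₖ₋₁ + pₖ₋₂, qₖ = aₖqₖ₋₁ + qₖ₋₂ (with p₋₁=1, p₋₂=0, q₋₁=0, q₋₂=1):
  k=0: a=12, p=12, q=1
  k=1: a=12, p=145, q=12
  k=2: a=18, p=2622, q=217
  k=3: a=3, p=8011, q=663

8011/663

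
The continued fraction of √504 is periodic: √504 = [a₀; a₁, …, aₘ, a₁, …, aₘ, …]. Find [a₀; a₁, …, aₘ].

a₀ = ⌊√504⌋ = 22.
With m₀=0, d₀=1 and mₖ₊₁ = dₖaₖ − mₖ, dₖ₊₁ = (n − mₖ₊₁²)/dₖ, aₖ₊₁ = ⌊(a₀+mₖ₊₁)/dₖ₊₁⌋:
  k=1: m=22, d=20, a=2
  k=2: m=18, d=9, a=4
  k=3: m=18, d=20, a=2
  k=4: m=22, d=1, a=44
d=1 and a=2a₀=44 at k=4, so the next step gives (m, d) = (22, 20) again — its k=1 value — and the period has length 4.

[22; 2, 4, 2, 44]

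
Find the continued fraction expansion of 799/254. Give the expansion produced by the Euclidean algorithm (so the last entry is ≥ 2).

799 = 3·254 + 37
254 = 6·37 + 32
37 = 1·32 + 5
32 = 6·5 + 2
5 = 2·2 + 1
2 = 2·1 + 0  (stop)
So 799/254 = [3; 6, 1, 6, 2, 2].

[3; 6, 1, 6, 2, 2]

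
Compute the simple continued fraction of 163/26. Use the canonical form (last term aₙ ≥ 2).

[6; 3, 1, 2, 2]

163 = 6*26 + 7
26 = 3*7 + 5
7 = 1*5 + 2
5 = 2*2 + 1
2 = 2*1 + 0  (stop)
So 163/26 = [6; 3, 1, 2, 2].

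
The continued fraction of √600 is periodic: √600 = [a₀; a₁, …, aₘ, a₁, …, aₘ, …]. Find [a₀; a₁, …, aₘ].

[24; 2, 48]

a₀ = ⌊√600⌋ = 24.
With m₀=0, d₀=1 and mₖ₊₁ = dₖaₖ − mₖ, dₖ₊₁ = (n − mₖ₊₁²)/dₖ, aₖ₊₁ = ⌊(a₀+mₖ₊₁)/dₖ₊₁⌋:
  k=1: m=24, d=24, a=2
  k=2: m=24, d=1, a=48
d=1 and a=2a₀=48 at k=2, so the next step gives (m, d) = (24, 24) again — its k=1 value — and the period has length 2.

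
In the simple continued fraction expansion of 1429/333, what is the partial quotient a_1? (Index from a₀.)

1429 = 4·333 + 97   →  a_0 = 4
333 = 3·97 + 42   →  a_1 = 3

3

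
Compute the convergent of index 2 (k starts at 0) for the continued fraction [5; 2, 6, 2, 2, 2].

71/13

Using pₖ = aₖpₖ₋₁ + pₖ₋₂, qₖ = aₖqₖ₋₁ + qₖ₋₂ (with p₋₁=1, p₋₂=0, q₋₁=0, q₋₂=1):
  k=0: a=5, p=5, q=1
  k=1: a=2, p=11, q=2
  k=2: a=6, p=71, q=13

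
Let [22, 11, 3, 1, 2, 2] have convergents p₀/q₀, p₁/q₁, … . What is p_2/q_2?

751/34

Using pₖ = aₖpₖ₋₁ + pₖ₋₂, qₖ = aₖqₖ₋₁ + qₖ₋₂ (with p₋₁=1, p₋₂=0, q₋₁=0, q₋₂=1):
  k=0: a=22, p=22, q=1
  k=1: a=11, p=243, q=11
  k=2: a=3, p=751, q=34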